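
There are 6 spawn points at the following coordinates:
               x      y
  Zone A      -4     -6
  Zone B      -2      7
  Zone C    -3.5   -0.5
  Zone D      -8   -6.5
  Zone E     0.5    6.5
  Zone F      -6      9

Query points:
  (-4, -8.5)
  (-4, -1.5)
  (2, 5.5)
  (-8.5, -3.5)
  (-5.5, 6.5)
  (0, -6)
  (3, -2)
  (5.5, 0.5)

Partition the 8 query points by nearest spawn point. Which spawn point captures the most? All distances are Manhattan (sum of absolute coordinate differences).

Zone C

(-4, -8.5) — d to each: Zone A:2.5, Zone B:17.5, Zone C:8.5, Zone D:6, Zone E:19.5, Zone F:19.5 → nearest is Zone A
(-4, -1.5) — d to each: Zone A:4.5, Zone B:10.5, Zone C:1.5, Zone D:9, Zone E:12.5, Zone F:12.5 → nearest is Zone C
(2, 5.5) — d to each: Zone A:17.5, Zone B:5.5, Zone C:11.5, Zone D:22, Zone E:2.5, Zone F:11.5 → nearest is Zone E
(-8.5, -3.5) — d to each: Zone A:7, Zone B:17, Zone C:8, Zone D:3.5, Zone E:19, Zone F:15 → nearest is Zone D
(-5.5, 6.5) — d to each: Zone A:14, Zone B:4, Zone C:9, Zone D:15.5, Zone E:6, Zone F:3 → nearest is Zone F
(0, -6) — d to each: Zone A:4, Zone B:15, Zone C:9, Zone D:8.5, Zone E:13, Zone F:21 → nearest is Zone A
(3, -2) — d to each: Zone A:11, Zone B:14, Zone C:8, Zone D:15.5, Zone E:11, Zone F:20 → nearest is Zone C
(5.5, 0.5) — d to each: Zone A:16, Zone B:14, Zone C:10, Zone D:20.5, Zone E:11, Zone F:20 → nearest is Zone C
Tally — Zone A:2, Zone C:3, Zone D:1, Zone E:1, Zone F:1. Zone C captures the most (3).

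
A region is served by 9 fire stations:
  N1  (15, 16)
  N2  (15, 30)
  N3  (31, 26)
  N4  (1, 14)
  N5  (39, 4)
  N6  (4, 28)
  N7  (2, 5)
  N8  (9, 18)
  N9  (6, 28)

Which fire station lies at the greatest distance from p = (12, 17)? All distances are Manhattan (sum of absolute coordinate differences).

d(p,N1) = 3 + 1 = 4
d(p,N2) = 3 + 13 = 16
d(p,N3) = 19 + 9 = 28
d(p,N4) = 11 + 3 = 14
d(p,N5) = 27 + 13 = 40
d(p,N6) = 8 + 11 = 19
d(p,N7) = 10 + 12 = 22
d(p,N8) = 3 + 1 = 4
d(p,N9) = 6 + 11 = 17
The largest is to N5.

N5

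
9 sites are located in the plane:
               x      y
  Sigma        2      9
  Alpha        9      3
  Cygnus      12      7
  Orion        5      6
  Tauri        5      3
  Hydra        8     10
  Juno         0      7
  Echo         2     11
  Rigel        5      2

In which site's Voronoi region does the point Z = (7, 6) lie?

Orion

Squared Euclidean distances:
d²(Z, Sigma) = (7−2)² + (6−9)² = 25 + 9 = 34
d²(Z, Alpha) = (7−9)² + (6−3)² = 4 + 9 = 13
d²(Z, Cygnus) = (7−12)² + (6−7)² = 25 + 1 = 26
d²(Z, Orion) = (7−5)² + (6−6)² = 4 + 0 = 4
d²(Z, Tauri) = (7−5)² + (6−3)² = 4 + 9 = 13
d²(Z, Hydra) = (7−8)² + (6−10)² = 1 + 16 = 17
d²(Z, Juno) = (7−0)² + (6−7)² = 49 + 1 = 50
d²(Z, Echo) = (7−2)² + (6−11)² = 25 + 25 = 50
d²(Z, Rigel) = (7−5)² + (6−2)² = 4 + 16 = 20
The smallest is to Orion, so Z lies in the Voronoi region of Orion.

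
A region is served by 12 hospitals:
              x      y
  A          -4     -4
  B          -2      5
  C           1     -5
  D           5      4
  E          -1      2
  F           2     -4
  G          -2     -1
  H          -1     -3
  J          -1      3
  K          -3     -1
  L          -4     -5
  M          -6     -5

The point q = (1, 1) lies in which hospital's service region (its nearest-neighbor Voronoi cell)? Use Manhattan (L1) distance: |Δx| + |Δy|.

d(q,A) = |1−(-4)| + |1−(-4)| = 5 + 5 = 10
d(q,B) = |1−(-2)| + |1−5| = 3 + 4 = 7
d(q,C) = |1−1| + |1−(-5)| = 0 + 6 = 6
d(q,D) = |1−5| + |1−4| = 4 + 3 = 7
d(q,E) = |1−(-1)| + |1−2| = 2 + 1 = 3
d(q,F) = |1−2| + |1−(-4)| = 1 + 5 = 6
d(q,G) = |1−(-2)| + |1−(-1)| = 3 + 2 = 5
d(q,H) = |1−(-1)| + |1−(-3)| = 2 + 4 = 6
d(q,J) = |1−(-1)| + |1−3| = 2 + 2 = 4
d(q,K) = |1−(-3)| + |1−(-1)| = 4 + 2 = 6
d(q,L) = |1−(-4)| + |1−(-5)| = 5 + 6 = 11
d(q,M) = |1−(-6)| + |1−(-5)| = 7 + 6 = 13
The smallest is to E, so q lies in the Voronoi region of E.

E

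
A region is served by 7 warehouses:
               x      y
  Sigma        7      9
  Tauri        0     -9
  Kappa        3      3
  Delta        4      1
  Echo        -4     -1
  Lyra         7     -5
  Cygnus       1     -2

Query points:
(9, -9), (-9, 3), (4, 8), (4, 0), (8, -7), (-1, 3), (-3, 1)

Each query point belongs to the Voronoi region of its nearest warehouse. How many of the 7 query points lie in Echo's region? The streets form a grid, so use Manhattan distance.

(9, -9) — d to each: Sigma:20, Tauri:9, Kappa:18, Delta:15, Echo:21, Lyra:6, Cygnus:15 → nearest is Lyra
(-9, 3) — d to each: Sigma:22, Tauri:21, Kappa:12, Delta:15, Echo:9, Lyra:24, Cygnus:15 → nearest is Echo
(4, 8) — d to each: Sigma:4, Tauri:21, Kappa:6, Delta:7, Echo:17, Lyra:16, Cygnus:13 → nearest is Sigma
(4, 0) — d to each: Sigma:12, Tauri:13, Kappa:4, Delta:1, Echo:9, Lyra:8, Cygnus:5 → nearest is Delta
(8, -7) — d to each: Sigma:17, Tauri:10, Kappa:15, Delta:12, Echo:18, Lyra:3, Cygnus:12 → nearest is Lyra
(-1, 3) — d to each: Sigma:14, Tauri:13, Kappa:4, Delta:7, Echo:7, Lyra:16, Cygnus:7 → nearest is Kappa
(-3, 1) — d to each: Sigma:18, Tauri:13, Kappa:8, Delta:7, Echo:3, Lyra:16, Cygnus:7 → nearest is Echo
2 of the 7 points have Echo as nearest.

2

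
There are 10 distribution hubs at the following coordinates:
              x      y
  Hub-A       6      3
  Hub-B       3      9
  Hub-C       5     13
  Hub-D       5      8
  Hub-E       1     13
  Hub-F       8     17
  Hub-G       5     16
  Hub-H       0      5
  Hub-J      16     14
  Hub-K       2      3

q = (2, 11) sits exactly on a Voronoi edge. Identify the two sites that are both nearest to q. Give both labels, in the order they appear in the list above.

Hub-B and Hub-E

Squared distances from q to each site:
d²(q, Hub-A) = (2−6)² + (11−3)² = 16 + 64 = 80
d²(q, Hub-B) = (2−3)² + (11−9)² = 1 + 4 = 5
d²(q, Hub-C) = (2−5)² + (11−13)² = 9 + 4 = 13
d²(q, Hub-D) = (2−5)² + (11−8)² = 9 + 9 = 18
d²(q, Hub-E) = (2−1)² + (11−13)² = 1 + 4 = 5
d²(q, Hub-F) = (2−8)² + (11−17)² = 36 + 36 = 72
d²(q, Hub-G) = (2−5)² + (11−16)² = 9 + 25 = 34
d²(q, Hub-H) = (2−0)² + (11−5)² = 4 + 36 = 40
d²(q, Hub-J) = (2−16)² + (11−14)² = 196 + 9 = 205
d²(q, Hub-K) = (2−2)² + (11−3)² = 0 + 64 = 64
q is equidistant from Hub-B and Hub-E (both at squared distance 5), and every other site is strictly farther — so q lies on the Hub-B–Hub-E Voronoi edge.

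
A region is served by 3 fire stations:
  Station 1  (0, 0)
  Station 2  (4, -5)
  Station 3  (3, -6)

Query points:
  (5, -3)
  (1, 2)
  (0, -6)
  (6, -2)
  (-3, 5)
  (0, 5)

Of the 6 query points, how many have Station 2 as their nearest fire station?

(5, -3) — d² to each: Station 1:34, Station 2:5, Station 3:13 → nearest is Station 2
(1, 2) — d² to each: Station 1:5, Station 2:58, Station 3:68 → nearest is Station 1
(0, -6) — d² to each: Station 1:36, Station 2:17, Station 3:9 → nearest is Station 3
(6, -2) — d² to each: Station 1:40, Station 2:13, Station 3:25 → nearest is Station 2
(-3, 5) — d² to each: Station 1:34, Station 2:149, Station 3:157 → nearest is Station 1
(0, 5) — d² to each: Station 1:25, Station 2:116, Station 3:130 → nearest is Station 1
2 of the 6 points have Station 2 as nearest.

2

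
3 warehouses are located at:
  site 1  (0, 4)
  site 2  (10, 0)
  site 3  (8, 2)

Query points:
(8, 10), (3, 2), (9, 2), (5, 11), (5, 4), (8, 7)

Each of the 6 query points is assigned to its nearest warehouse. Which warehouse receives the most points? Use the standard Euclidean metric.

site 3

(8, 10) — d² to each: site 1:100, site 2:104, site 3:64 → nearest is site 3
(3, 2) — d² to each: site 1:13, site 2:53, site 3:25 → nearest is site 1
(9, 2) — d² to each: site 1:85, site 2:5, site 3:1 → nearest is site 3
(5, 11) — d² to each: site 1:74, site 2:146, site 3:90 → nearest is site 1
(5, 4) — d² to each: site 1:25, site 2:41, site 3:13 → nearest is site 3
(8, 7) — d² to each: site 1:73, site 2:53, site 3:25 → nearest is site 3
Tally — site 1:2, site 3:4. site 3 captures the most (4).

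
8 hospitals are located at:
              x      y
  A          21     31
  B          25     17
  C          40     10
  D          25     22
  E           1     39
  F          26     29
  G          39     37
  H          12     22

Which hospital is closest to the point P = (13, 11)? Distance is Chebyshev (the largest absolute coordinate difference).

H

d(P,A) = max(8, 20) = 20
d(P,B) = max(12, 6) = 12
d(P,C) = max(27, 1) = 27
d(P,D) = max(12, 11) = 12
d(P,E) = max(12, 28) = 28
d(P,F) = max(13, 18) = 18
d(P,G) = max(26, 26) = 26
d(P,H) = max(1, 11) = 11
Minimum is at H.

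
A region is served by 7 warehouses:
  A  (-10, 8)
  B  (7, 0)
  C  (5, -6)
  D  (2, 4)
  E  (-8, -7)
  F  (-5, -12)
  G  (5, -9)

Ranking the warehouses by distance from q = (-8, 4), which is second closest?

Squared Euclidean distances:
|qA|² = (-8−(-10))² + (4−8)² = 4 + 16 = 20
|qB|² = (-8−7)² + (4−0)² = 225 + 16 = 241
|qC|² = (-8−5)² + (4−(-6))² = 169 + 100 = 269
|qD|² = (-8−2)² + (4−4)² = 100 + 0 = 100
|qE|² = (-8−(-8))² + (4−(-7))² = 0 + 121 = 121
|qF|² = (-8−(-5))² + (4−(-12))² = 9 + 256 = 265
|qG|² = (-8−5)² + (4−(-9))² = 169 + 169 = 338
Sorted ascending: A, D, E, … — the second-nearest is D.

D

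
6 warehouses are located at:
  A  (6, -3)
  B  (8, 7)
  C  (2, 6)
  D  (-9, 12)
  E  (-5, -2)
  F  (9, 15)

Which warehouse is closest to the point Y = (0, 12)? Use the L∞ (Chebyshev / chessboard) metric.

C

d(Y,A) = max(6, 15) = 15
d(Y,B) = max(8, 5) = 8
d(Y,C) = max(2, 6) = 6
d(Y,D) = max(9, 0) = 9
d(Y,E) = max(5, 14) = 14
d(Y,F) = max(9, 3) = 9
C is nearest.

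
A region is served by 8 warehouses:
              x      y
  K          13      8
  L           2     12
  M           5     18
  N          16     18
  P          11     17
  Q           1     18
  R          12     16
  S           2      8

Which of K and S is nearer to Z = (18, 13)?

Compare squared distances:
|ZK|² = (18−13)² + (13−8)² = 25 + 25 = 50
|ZS|² = (18−2)² + (13−8)² = 256 + 25 = 281
50 < 281, so K is closer.

K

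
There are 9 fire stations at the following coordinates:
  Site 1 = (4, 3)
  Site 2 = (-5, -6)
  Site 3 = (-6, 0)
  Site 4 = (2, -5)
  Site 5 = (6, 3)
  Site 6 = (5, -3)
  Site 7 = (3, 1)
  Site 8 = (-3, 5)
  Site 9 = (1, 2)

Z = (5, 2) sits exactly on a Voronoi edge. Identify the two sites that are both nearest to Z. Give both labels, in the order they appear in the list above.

Site 1 and Site 5

Squared distances from Z to each site:
d²(Z, Site 1) = 1 + 1 = 2
d²(Z, Site 2) = 100 + 64 = 164
d²(Z, Site 3) = 121 + 4 = 125
d²(Z, Site 4) = 9 + 49 = 58
d²(Z, Site 5) = 1 + 1 = 2
d²(Z, Site 6) = 0 + 25 = 25
d²(Z, Site 7) = 4 + 1 = 5
d²(Z, Site 8) = 64 + 9 = 73
d²(Z, Site 9) = 16 + 0 = 16
Z is equidistant from Site 1 and Site 5 (both at squared distance 2), and every other site is strictly farther — so Z lies on the Site 1–Site 5 Voronoi edge.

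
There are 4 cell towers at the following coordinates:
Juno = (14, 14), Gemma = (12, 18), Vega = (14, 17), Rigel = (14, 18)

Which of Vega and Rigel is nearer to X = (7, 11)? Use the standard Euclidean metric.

Vega

Compare squared distances:
d²(X, Vega) = (7−14)² + (11−17)² = 49 + 36 = 85
d²(X, Rigel) = (7−14)² + (11−18)² = 49 + 49 = 98
85 < 98, so Vega is closer.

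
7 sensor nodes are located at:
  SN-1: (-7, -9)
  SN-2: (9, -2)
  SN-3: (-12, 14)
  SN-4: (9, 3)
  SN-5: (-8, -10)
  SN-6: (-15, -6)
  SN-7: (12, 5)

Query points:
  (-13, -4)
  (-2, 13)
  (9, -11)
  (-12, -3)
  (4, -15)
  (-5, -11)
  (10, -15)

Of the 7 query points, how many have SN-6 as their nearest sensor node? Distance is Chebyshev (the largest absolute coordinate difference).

2

(-13, -4) — d to each: SN-1:6, SN-2:22, SN-3:18, SN-4:22, SN-5:6, SN-6:2, SN-7:25 → nearest is SN-6
(-2, 13) — d to each: SN-1:22, SN-2:15, SN-3:10, SN-4:11, SN-5:23, SN-6:19, SN-7:14 → nearest is SN-3
(9, -11) — d to each: SN-1:16, SN-2:9, SN-3:25, SN-4:14, SN-5:17, SN-6:24, SN-7:16 → nearest is SN-2
(-12, -3) — d to each: SN-1:6, SN-2:21, SN-3:17, SN-4:21, SN-5:7, SN-6:3, SN-7:24 → nearest is SN-6
(4, -15) — d to each: SN-1:11, SN-2:13, SN-3:29, SN-4:18, SN-5:12, SN-6:19, SN-7:20 → nearest is SN-1
(-5, -11) — d to each: SN-1:2, SN-2:14, SN-3:25, SN-4:14, SN-5:3, SN-6:10, SN-7:17 → nearest is SN-1
(10, -15) — d to each: SN-1:17, SN-2:13, SN-3:29, SN-4:18, SN-5:18, SN-6:25, SN-7:20 → nearest is SN-2
2 of the 7 points have SN-6 as nearest.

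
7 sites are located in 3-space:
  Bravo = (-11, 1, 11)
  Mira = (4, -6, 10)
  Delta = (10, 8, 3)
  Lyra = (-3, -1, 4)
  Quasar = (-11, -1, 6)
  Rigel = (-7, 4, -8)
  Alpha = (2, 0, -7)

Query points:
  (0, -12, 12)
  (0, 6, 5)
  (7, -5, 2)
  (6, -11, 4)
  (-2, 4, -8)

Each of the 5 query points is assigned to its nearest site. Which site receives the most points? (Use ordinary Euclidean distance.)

(0, -12, 12) — d² to each: Bravo:291, Mira:56, Delta:581, Lyra:194, Quasar:278, Rigel:705, Alpha:509 → nearest is Mira
(0, 6, 5) — d² to each: Bravo:182, Mira:185, Delta:108, Lyra:59, Quasar:171, Rigel:222, Alpha:184 → nearest is Lyra
(7, -5, 2) — d² to each: Bravo:441, Mira:74, Delta:179, Lyra:120, Quasar:356, Rigel:377, Alpha:131 → nearest is Mira
(6, -11, 4) — d² to each: Bravo:482, Mira:65, Delta:378, Lyra:181, Quasar:393, Rigel:538, Alpha:258 → nearest is Mira
(-2, 4, -8) — d² to each: Bravo:451, Mira:460, Delta:281, Lyra:170, Quasar:302, Rigel:25, Alpha:33 → nearest is Rigel
Tally — Mira:3, Lyra:1, Rigel:1. Mira captures the most (3).

Mira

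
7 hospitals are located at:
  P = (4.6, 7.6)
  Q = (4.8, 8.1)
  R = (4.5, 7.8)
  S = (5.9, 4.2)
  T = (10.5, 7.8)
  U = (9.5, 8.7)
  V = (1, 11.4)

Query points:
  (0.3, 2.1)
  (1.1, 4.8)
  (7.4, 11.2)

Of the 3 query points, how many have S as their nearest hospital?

(0.3, 2.1) — d² to each: P:48.74, Q:56.25, R:50.13, S:35.77, T:136.53, U:128.2, V:86.98 → nearest is S
(1.1, 4.8) — d² to each: P:20.09, Q:24.58, R:20.56, S:23.4, T:97.36, U:85.77, V:43.57 → nearest is P
(7.4, 11.2) — d² to each: P:20.8, Q:16.37, R:19.97, S:51.25, T:21.17, U:10.66, V:41 → nearest is U
1 of the 3 points has S as nearest.

1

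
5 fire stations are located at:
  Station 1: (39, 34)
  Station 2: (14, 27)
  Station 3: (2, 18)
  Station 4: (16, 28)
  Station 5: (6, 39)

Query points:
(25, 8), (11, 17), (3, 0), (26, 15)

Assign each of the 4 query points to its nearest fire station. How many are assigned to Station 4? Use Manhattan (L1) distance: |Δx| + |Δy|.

(25, 8) — d to each: Station 1:40, Station 2:30, Station 3:33, Station 4:29, Station 5:50 → nearest is Station 4
(11, 17) — d to each: Station 1:45, Station 2:13, Station 3:10, Station 4:16, Station 5:27 → nearest is Station 3
(3, 0) — d to each: Station 1:70, Station 2:38, Station 3:19, Station 4:41, Station 5:42 → nearest is Station 3
(26, 15) — d to each: Station 1:32, Station 2:24, Station 3:27, Station 4:23, Station 5:44 → nearest is Station 4
2 of the 4 points have Station 4 as nearest.

2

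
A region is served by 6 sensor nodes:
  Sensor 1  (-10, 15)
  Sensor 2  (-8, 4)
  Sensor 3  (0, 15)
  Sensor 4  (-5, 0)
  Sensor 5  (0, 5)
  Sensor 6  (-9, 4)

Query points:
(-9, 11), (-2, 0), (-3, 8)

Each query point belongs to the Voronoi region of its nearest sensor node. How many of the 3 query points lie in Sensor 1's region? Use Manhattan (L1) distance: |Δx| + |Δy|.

(-9, 11) — d to each: Sensor 1:5, Sensor 2:8, Sensor 3:13, Sensor 4:15, Sensor 5:15, Sensor 6:7 → nearest is Sensor 1
(-2, 0) — d to each: Sensor 1:23, Sensor 2:10, Sensor 3:17, Sensor 4:3, Sensor 5:7, Sensor 6:11 → nearest is Sensor 4
(-3, 8) — d to each: Sensor 1:14, Sensor 2:9, Sensor 3:10, Sensor 4:10, Sensor 5:6, Sensor 6:10 → nearest is Sensor 5
1 of the 3 points has Sensor 1 as nearest.

1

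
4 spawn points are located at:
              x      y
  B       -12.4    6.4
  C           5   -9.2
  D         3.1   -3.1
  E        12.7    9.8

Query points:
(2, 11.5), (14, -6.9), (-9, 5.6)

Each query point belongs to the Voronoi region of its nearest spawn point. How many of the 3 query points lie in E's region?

1

(2, 11.5) — d² to each: B:233.37, C:437.49, D:214.37, E:117.38 → nearest is E
(14, -6.9) — d² to each: B:873.85, C:86.29, D:133.25, E:280.58 → nearest is C
(-9, 5.6) — d² to each: B:12.2, C:415.04, D:222.1, E:488.53 → nearest is B
1 of the 3 points has E as nearest.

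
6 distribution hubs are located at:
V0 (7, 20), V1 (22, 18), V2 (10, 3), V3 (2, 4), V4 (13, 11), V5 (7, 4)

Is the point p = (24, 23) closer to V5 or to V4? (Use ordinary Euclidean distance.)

Compare squared distances:
|pV5|² = (24−7)² + (23−4)² = 289 + 361 = 650
|pV4|² = (24−13)² + (23−11)² = 121 + 144 = 265
650 > 265, so V4 is closer.

V4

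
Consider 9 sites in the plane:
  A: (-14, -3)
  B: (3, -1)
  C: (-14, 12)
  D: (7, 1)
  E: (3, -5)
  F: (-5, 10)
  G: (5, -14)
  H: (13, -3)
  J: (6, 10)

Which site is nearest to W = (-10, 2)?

A

Since √ is increasing, it suffices to compare squared distances:
|WA|² = 16 + 25 = 41
|WB|² = 169 + 9 = 178
|WC|² = 16 + 100 = 116
|WD|² = 289 + 1 = 290
|WE|² = 169 + 49 = 218
|WF|² = 25 + 64 = 89
|WG|² = 225 + 256 = 481
|WH|² = 529 + 25 = 554
|WJ|² = 256 + 64 = 320
Minimum is at A.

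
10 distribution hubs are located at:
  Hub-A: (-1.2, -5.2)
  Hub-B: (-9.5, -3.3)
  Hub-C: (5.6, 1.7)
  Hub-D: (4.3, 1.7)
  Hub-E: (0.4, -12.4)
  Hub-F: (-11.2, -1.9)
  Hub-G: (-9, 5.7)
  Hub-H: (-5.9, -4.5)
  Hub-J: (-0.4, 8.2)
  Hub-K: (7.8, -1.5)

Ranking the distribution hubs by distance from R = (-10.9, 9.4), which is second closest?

Since √ is increasing, it suffices to compare squared distances:
d²(R, Hub-A) = (-10.9−(-1.2))² + (9.4−(-5.2))² = 94.09 + 213.16 = 307.25
d²(R, Hub-B) = (-10.9−(-9.5))² + (9.4−(-3.3))² = 1.96 + 161.29 = 163.25
d²(R, Hub-C) = (-10.9−5.6)² + (9.4−1.7)² = 272.25 + 59.29 = 331.54
d²(R, Hub-D) = (-10.9−4.3)² + (9.4−1.7)² = 231.04 + 59.29 = 290.33
d²(R, Hub-E) = (-10.9−0.4)² + (9.4−(-12.4))² = 127.69 + 475.24 = 602.93
d²(R, Hub-F) = (-10.9−(-11.2))² + (9.4−(-1.9))² = 0.09 + 127.69 = 127.78
d²(R, Hub-G) = (-10.9−(-9))² + (9.4−5.7)² = 3.61 + 13.69 = 17.3
d²(R, Hub-H) = (-10.9−(-5.9))² + (9.4−(-4.5))² = 25 + 193.21 = 218.21
d²(R, Hub-J) = (-10.9−(-0.4))² + (9.4−8.2)² = 110.25 + 1.44 = 111.69
d²(R, Hub-K) = (-10.9−7.8)² + (9.4−(-1.5))² = 349.69 + 118.81 = 468.5
Sorted ascending: Hub-G, Hub-J, Hub-F, … — the second-nearest is Hub-J.

Hub-J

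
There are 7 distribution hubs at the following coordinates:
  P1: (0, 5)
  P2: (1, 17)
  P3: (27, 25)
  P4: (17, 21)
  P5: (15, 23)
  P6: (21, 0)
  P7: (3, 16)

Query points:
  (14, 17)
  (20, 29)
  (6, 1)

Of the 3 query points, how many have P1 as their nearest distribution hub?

1

(14, 17) — d² to each: P1:340, P2:169, P3:233, P4:25, P5:37, P6:338, P7:122 → nearest is P4
(20, 29) — d² to each: P1:976, P2:505, P3:65, P4:73, P5:61, P6:842, P7:458 → nearest is P5
(6, 1) — d² to each: P1:52, P2:281, P3:1017, P4:521, P5:565, P6:226, P7:234 → nearest is P1
1 of the 3 points has P1 as nearest.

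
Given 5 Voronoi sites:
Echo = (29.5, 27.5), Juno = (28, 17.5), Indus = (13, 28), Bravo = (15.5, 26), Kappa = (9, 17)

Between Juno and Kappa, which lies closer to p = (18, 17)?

Compare squared distances:
d²(p, Juno) = (18−28)² + (17−17.5)² = 100 + 0.25 = 100.25
d²(p, Kappa) = (18−9)² + (17−17)² = 81 + 0 = 81
100.25 > 81, so Kappa is closer.

Kappa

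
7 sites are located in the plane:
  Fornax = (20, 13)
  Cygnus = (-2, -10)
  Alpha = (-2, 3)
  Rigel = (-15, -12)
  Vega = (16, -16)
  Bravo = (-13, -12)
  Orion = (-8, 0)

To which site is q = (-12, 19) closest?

Since √ is increasing, it suffices to compare squared distances:
d²(q, Fornax) = (-12−20)² + (19−13)² = 1024 + 36 = 1060
d²(q, Cygnus) = (-12−(-2))² + (19−(-10))² = 100 + 841 = 941
d²(q, Alpha) = (-12−(-2))² + (19−3)² = 100 + 256 = 356
d²(q, Rigel) = (-12−(-15))² + (19−(-12))² = 9 + 961 = 970
d²(q, Vega) = (-12−16)² + (19−(-16))² = 784 + 1225 = 2009
d²(q, Bravo) = (-12−(-13))² + (19−(-12))² = 1 + 961 = 962
d²(q, Orion) = (-12−(-8))² + (19−0)² = 16 + 361 = 377
Alpha is nearest.

Alpha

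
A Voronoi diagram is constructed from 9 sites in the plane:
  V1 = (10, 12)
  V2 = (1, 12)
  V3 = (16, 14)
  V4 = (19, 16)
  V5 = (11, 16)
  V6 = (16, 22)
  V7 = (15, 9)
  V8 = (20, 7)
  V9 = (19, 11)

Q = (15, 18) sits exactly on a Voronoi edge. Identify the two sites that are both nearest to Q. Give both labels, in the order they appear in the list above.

Squared distances from Q to each site:
|QV1|² = (15−10)² + (18−12)² = 25 + 36 = 61
|QV2|² = (15−1)² + (18−12)² = 196 + 36 = 232
|QV3|² = (15−16)² + (18−14)² = 1 + 16 = 17
|QV4|² = (15−19)² + (18−16)² = 16 + 4 = 20
|QV5|² = (15−11)² + (18−16)² = 16 + 4 = 20
|QV6|² = (15−16)² + (18−22)² = 1 + 16 = 17
|QV7|² = (15−15)² + (18−9)² = 0 + 81 = 81
|QV8|² = (15−20)² + (18−7)² = 25 + 121 = 146
|QV9|² = (15−19)² + (18−11)² = 16 + 49 = 65
Q is equidistant from V3 and V6 (both at squared distance 17), and every other site is strictly farther — so Q lies on the V3–V6 Voronoi edge.

V3 and V6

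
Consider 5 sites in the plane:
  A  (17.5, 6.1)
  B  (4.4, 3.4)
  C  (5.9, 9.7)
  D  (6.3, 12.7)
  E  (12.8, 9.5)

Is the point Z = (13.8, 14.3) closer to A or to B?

A

Compare squared distances:
|ZA|² = (13.8−17.5)² + (14.3−6.1)² = 13.69 + 67.24 = 80.93
|ZB|² = (13.8−4.4)² + (14.3−3.4)² = 88.36 + 118.81 = 207.17
80.93 < 207.17, so A is closer.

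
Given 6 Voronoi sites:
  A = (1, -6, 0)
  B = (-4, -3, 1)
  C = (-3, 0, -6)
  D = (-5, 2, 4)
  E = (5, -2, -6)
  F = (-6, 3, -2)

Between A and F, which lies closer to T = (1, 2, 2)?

F

Compare squared distances:
|TA|² = (1−1)² + (2−(-6))² + (2−0)² = 0 + 64 + 4 = 68
|TF|² = (1−(-6))² + (2−3)² + (2−(-2))² = 49 + 1 + 16 = 66
68 > 66, so F is closer.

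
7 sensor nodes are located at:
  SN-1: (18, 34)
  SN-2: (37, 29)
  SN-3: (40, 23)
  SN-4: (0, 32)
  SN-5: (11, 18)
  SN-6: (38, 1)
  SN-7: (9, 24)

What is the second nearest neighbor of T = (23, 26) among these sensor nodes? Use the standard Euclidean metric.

Since √ is increasing, it suffices to compare squared distances:
d²(T, SN-1) = (23−18)² + (26−34)² = 25 + 64 = 89
d²(T, SN-2) = (23−37)² + (26−29)² = 196 + 9 = 205
d²(T, SN-3) = (23−40)² + (26−23)² = 289 + 9 = 298
d²(T, SN-4) = (23−0)² + (26−32)² = 529 + 36 = 565
d²(T, SN-5) = (23−11)² + (26−18)² = 144 + 64 = 208
d²(T, SN-6) = (23−38)² + (26−1)² = 225 + 625 = 850
d²(T, SN-7) = (23−9)² + (26−24)² = 196 + 4 = 200
Sorted ascending: SN-1, SN-7, SN-2, … — the second-nearest is SN-7.

SN-7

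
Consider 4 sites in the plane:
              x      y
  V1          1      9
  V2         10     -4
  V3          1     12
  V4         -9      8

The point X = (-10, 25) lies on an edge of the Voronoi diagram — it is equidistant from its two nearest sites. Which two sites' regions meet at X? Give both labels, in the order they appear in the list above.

V3 and V4

Squared distances from X to each site:
|XV1|² = (-10−1)² + (25−9)² = 121 + 256 = 377
|XV2|² = (-10−10)² + (25−(-4))² = 400 + 841 = 1241
|XV3|² = (-10−1)² + (25−12)² = 121 + 169 = 290
|XV4|² = (-10−(-9))² + (25−8)² = 1 + 289 = 290
X is equidistant from V3 and V4 (both at squared distance 290), and every other site is strictly farther — so X lies on the V3–V4 Voronoi edge.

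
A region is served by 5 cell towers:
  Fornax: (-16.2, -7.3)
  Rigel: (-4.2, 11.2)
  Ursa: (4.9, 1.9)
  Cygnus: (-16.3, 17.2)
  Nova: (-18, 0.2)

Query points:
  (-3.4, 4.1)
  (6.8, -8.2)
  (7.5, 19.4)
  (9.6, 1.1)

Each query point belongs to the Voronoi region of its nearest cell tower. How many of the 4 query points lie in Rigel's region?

(-3.4, 4.1) — d² to each: Fornax:293.8, Rigel:51.05, Ursa:73.73, Cygnus:338.02, Nova:228.37 → nearest is Rigel
(6.8, -8.2) — d² to each: Fornax:529.81, Rigel:497.36, Ursa:105.62, Cygnus:1178.77, Nova:685.6 → nearest is Ursa
(7.5, 19.4) — d² to each: Fornax:1274.58, Rigel:204.13, Ursa:313.01, Cygnus:571.28, Nova:1018.89 → nearest is Rigel
(9.6, 1.1) — d² to each: Fornax:736.2, Rigel:292.45, Ursa:22.73, Cygnus:930.02, Nova:762.57 → nearest is Ursa
2 of the 4 points have Rigel as nearest.

2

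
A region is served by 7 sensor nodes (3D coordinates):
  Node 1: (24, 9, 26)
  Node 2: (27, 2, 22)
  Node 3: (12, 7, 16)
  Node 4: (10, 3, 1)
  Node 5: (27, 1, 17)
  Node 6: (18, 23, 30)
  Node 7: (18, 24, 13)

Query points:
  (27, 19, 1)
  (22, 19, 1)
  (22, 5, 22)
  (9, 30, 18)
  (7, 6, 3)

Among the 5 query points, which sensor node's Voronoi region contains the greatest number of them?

Node 7

(27, 19, 1) — d² to each: Node 1:734, Node 2:730, Node 3:594, Node 4:545, Node 5:580, Node 6:938, Node 7:250 → nearest is Node 7
(22, 19, 1) — d² to each: Node 1:729, Node 2:755, Node 3:469, Node 4:400, Node 5:605, Node 6:873, Node 7:185 → nearest is Node 7
(22, 5, 22) — d² to each: Node 1:36, Node 2:34, Node 3:140, Node 4:589, Node 5:66, Node 6:404, Node 7:458 → nearest is Node 2
(9, 30, 18) — d² to each: Node 1:730, Node 2:1124, Node 3:542, Node 4:1019, Node 5:1166, Node 6:274, Node 7:142 → nearest is Node 7
(7, 6, 3) — d² to each: Node 1:827, Node 2:777, Node 3:195, Node 4:22, Node 5:621, Node 6:1139, Node 7:545 → nearest is Node 4
Tally — Node 2:1, Node 4:1, Node 7:3. Node 7 captures the most (3).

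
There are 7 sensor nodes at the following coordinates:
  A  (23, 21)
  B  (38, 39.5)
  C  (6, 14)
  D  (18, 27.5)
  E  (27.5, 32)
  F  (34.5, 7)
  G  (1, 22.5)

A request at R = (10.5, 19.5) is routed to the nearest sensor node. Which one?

Compare squared distances (the ordering matches that of the actual distances):
|RA|² = (10.5−23)² + (19.5−21)² = 156.25 + 2.25 = 158.5
|RB|² = (10.5−38)² + (19.5−39.5)² = 756.25 + 400 = 1156.25
|RC|² = (10.5−6)² + (19.5−14)² = 20.25 + 30.25 = 50.5
|RD|² = (10.5−18)² + (19.5−27.5)² = 56.25 + 64 = 120.25
|RE|² = (10.5−27.5)² + (19.5−32)² = 289 + 156.25 = 445.25
|RF|² = (10.5−34.5)² + (19.5−7)² = 576 + 156.25 = 732.25
|RG|² = (10.5−1)² + (19.5−22.5)² = 90.25 + 9 = 99.25
Minimum is at C.

C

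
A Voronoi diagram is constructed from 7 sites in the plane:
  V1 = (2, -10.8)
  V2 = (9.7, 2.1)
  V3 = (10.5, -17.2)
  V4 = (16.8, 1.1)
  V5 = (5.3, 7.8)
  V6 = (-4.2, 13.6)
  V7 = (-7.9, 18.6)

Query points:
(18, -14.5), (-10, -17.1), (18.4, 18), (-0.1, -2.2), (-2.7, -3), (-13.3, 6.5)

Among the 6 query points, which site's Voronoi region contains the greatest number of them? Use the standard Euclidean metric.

V1

(18, -14.5) — d² to each: V1:269.69, V2:344.45, V3:63.54, V4:244.8, V5:658.58, V6:1282.45, V7:1766.42 → nearest is V3
(-10, -17.1) — d² to each: V1:183.69, V2:756.73, V3:420.26, V4:1049.48, V5:854.1, V6:976.13, V7:1278.9 → nearest is V1
(18.4, 18) — d² to each: V1:1098.4, V2:328.5, V3:1301.45, V4:288.17, V5:275.65, V6:530.12, V7:692.05 → nearest is V5
(-0.1, -2.2) — d² to each: V1:78.37, V2:114.53, V3:337.36, V4:296.5, V5:129.16, V6:266.45, V7:493.48 → nearest is V1
(-2.7, -3) — d² to each: V1:82.93, V2:179.77, V3:375.88, V4:397.06, V5:180.64, V6:277.81, V7:493.6 → nearest is V1
(-13.3, 6.5) — d² to each: V1:533.38, V2:548.36, V3:1128.13, V4:935.17, V5:347.65, V6:133.22, V7:175.57 → nearest is V6
Tally — V1:3, V3:1, V5:1, V6:1. V1 captures the most (3).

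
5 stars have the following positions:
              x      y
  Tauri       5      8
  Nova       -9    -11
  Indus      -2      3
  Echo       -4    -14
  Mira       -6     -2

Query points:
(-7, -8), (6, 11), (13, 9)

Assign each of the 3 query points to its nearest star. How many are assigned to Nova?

1

(-7, -8) — d² to each: Tauri:400, Nova:13, Indus:146, Echo:45, Mira:37 → nearest is Nova
(6, 11) — d² to each: Tauri:10, Nova:709, Indus:128, Echo:725, Mira:313 → nearest is Tauri
(13, 9) — d² to each: Tauri:65, Nova:884, Indus:261, Echo:818, Mira:482 → nearest is Tauri
1 of the 3 points has Nova as nearest.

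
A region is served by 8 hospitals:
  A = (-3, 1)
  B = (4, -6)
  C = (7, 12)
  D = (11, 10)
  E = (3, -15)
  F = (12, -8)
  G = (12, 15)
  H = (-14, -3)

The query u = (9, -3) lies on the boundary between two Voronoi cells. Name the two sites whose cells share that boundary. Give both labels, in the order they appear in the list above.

Squared distances from u to each site:
|uA|² = 144 + 16 = 160
|uB|² = 25 + 9 = 34
|uC|² = 4 + 225 = 229
|uD|² = 4 + 169 = 173
|uE|² = 36 + 144 = 180
|uF|² = 9 + 25 = 34
|uG|² = 9 + 324 = 333
|uH|² = 529 + 0 = 529
u is equidistant from B and F (both at squared distance 34), and every other site is strictly farther — so u lies on the B–F Voronoi edge.

B and F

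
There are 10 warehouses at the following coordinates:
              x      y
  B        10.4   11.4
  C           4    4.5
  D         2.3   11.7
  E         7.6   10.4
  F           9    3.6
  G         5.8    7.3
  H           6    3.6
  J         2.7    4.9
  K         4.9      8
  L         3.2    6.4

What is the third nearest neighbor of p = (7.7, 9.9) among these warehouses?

G

Since √ is increasing, it suffices to compare squared distances:
|pB|² = (7.7−10.4)² + (9.9−11.4)² = 7.29 + 2.25 = 9.54
|pC|² = (7.7−4)² + (9.9−4.5)² = 13.69 + 29.16 = 42.85
|pD|² = (7.7−2.3)² + (9.9−11.7)² = 29.16 + 3.24 = 32.4
|pE|² = (7.7−7.6)² + (9.9−10.4)² = 0.01 + 0.25 = 0.26
|pF|² = (7.7−9)² + (9.9−3.6)² = 1.69 + 39.69 = 41.38
|pG|² = (7.7−5.8)² + (9.9−7.3)² = 3.61 + 6.76 = 10.37
|pH|² = (7.7−6)² + (9.9−3.6)² = 2.89 + 39.69 = 42.58
|pJ|² = (7.7−2.7)² + (9.9−4.9)² = 25 + 25 = 50
|pK|² = (7.7−4.9)² + (9.9−8)² = 7.84 + 3.61 = 11.45
|pL|² = (7.7−3.2)² + (9.9−6.4)² = 20.25 + 12.25 = 32.5
Sorted ascending: E, B, G, K, … — the third-nearest is G.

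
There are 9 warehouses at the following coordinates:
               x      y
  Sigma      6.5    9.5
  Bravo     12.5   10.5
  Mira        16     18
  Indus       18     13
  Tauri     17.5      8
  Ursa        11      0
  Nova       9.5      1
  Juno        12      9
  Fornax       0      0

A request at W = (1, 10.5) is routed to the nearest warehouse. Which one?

Compare squared distances (the ordering matches that of the actual distances):
d²(W, Sigma) = (1−6.5)² + (10.5−9.5)² = 30.25 + 1 = 31.25
d²(W, Bravo) = (1−12.5)² + (10.5−10.5)² = 132.25 + 0 = 132.25
d²(W, Mira) = (1−16)² + (10.5−18)² = 225 + 56.25 = 281.25
d²(W, Indus) = (1−18)² + (10.5−13)² = 289 + 6.25 = 295.25
d²(W, Tauri) = (1−17.5)² + (10.5−8)² = 272.25 + 6.25 = 278.5
d²(W, Ursa) = (1−11)² + (10.5−0)² = 100 + 110.25 = 210.25
d²(W, Nova) = (1−9.5)² + (10.5−1)² = 72.25 + 90.25 = 162.5
d²(W, Juno) = (1−12)² + (10.5−9)² = 121 + 2.25 = 123.25
d²(W, Fornax) = (1−0)² + (10.5−0)² = 1 + 110.25 = 111.25
Minimum is at Sigma.

Sigma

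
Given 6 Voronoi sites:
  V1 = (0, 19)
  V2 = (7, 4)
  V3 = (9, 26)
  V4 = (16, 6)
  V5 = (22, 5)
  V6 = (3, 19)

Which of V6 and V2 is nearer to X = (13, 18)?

Compare squared distances:
|XV6|² = (13−3)² + (18−19)² = 100 + 1 = 101
|XV2|² = (13−7)² + (18−4)² = 36 + 196 = 232
101 < 232, so V6 is closer.

V6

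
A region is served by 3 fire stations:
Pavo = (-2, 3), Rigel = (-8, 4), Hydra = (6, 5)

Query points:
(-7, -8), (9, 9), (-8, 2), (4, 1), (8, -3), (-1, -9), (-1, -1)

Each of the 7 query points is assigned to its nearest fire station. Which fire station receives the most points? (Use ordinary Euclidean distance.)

Hydra

(-7, -8) — d² to each: Pavo:146, Rigel:145, Hydra:338 → nearest is Rigel
(9, 9) — d² to each: Pavo:157, Rigel:314, Hydra:25 → nearest is Hydra
(-8, 2) — d² to each: Pavo:37, Rigel:4, Hydra:205 → nearest is Rigel
(4, 1) — d² to each: Pavo:40, Rigel:153, Hydra:20 → nearest is Hydra
(8, -3) — d² to each: Pavo:136, Rigel:305, Hydra:68 → nearest is Hydra
(-1, -9) — d² to each: Pavo:145, Rigel:218, Hydra:245 → nearest is Pavo
(-1, -1) — d² to each: Pavo:17, Rigel:74, Hydra:85 → nearest is Pavo
Tally — Pavo:2, Rigel:2, Hydra:3. Hydra captures the most (3).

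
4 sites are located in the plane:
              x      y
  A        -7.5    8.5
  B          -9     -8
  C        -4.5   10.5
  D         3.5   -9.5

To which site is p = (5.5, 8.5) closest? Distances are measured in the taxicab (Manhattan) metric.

C

d(p,A) = 13 + 0 = 13
d(p,B) = 14.5 + 16.5 = 31
d(p,C) = 10 + 2 = 12
d(p,D) = 2 + 18 = 20
C is nearest.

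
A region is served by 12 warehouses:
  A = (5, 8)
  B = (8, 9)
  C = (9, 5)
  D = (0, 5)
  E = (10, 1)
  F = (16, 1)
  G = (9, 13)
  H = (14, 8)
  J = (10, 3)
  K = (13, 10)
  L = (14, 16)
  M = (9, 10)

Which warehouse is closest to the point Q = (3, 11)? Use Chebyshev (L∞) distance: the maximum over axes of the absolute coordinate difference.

A

d(Q,A) = max(2, 3) = 3
d(Q,B) = max(5, 2) = 5
d(Q,C) = max(6, 6) = 6
d(Q,D) = max(3, 6) = 6
d(Q,E) = max(7, 10) = 10
d(Q,F) = max(13, 10) = 13
d(Q,G) = max(6, 2) = 6
d(Q,H) = max(11, 3) = 11
d(Q,J) = max(7, 8) = 8
d(Q,K) = max(10, 1) = 10
d(Q,L) = max(11, 5) = 11
d(Q,M) = max(6, 1) = 6
Minimum is at A.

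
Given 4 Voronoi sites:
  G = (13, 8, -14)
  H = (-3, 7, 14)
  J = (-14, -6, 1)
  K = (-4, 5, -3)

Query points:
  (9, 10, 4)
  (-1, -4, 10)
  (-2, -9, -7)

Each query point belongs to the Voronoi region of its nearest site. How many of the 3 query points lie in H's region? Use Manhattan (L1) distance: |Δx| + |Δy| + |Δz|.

(9, 10, 4) — d to each: G:24, H:25, J:42, K:25 → nearest is G
(-1, -4, 10) — d to each: G:50, H:17, J:24, K:25 → nearest is H
(-2, -9, -7) — d to each: G:39, H:38, J:23, K:20 → nearest is K
1 of the 3 points has H as nearest.

1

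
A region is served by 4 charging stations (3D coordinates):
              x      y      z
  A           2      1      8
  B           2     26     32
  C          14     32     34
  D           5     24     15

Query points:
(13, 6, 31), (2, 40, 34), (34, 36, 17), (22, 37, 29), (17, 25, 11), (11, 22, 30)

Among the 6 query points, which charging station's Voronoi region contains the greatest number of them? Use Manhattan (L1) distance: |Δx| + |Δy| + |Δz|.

(13, 6, 31) — d to each: A:39, B:32, C:30, D:42 → nearest is C
(2, 40, 34) — d to each: A:65, B:16, C:20, D:38 → nearest is B
(34, 36, 17) — d to each: A:76, B:57, C:41, D:43 → nearest is C
(22, 37, 29) — d to each: A:77, B:34, C:18, D:44 → nearest is C
(17, 25, 11) — d to each: A:42, B:37, C:33, D:17 → nearest is D
(11, 22, 30) — d to each: A:52, B:15, C:17, D:23 → nearest is B
Tally — B:2, C:3, D:1. C captures the most (3).

C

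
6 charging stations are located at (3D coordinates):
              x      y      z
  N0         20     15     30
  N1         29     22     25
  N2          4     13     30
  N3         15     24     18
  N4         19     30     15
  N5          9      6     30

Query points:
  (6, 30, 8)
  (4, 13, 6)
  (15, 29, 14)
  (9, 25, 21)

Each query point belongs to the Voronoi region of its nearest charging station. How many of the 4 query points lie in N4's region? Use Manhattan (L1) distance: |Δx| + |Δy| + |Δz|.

2

(6, 30, 8) — d to each: N0:51, N1:48, N2:41, N3:25, N4:20, N5:49 → nearest is N4
(4, 13, 6) — d to each: N0:42, N1:53, N2:24, N3:34, N4:41, N5:36 → nearest is N2
(15, 29, 14) — d to each: N0:35, N1:32, N2:43, N3:9, N4:6, N5:45 → nearest is N4
(9, 25, 21) — d to each: N0:30, N1:27, N2:26, N3:10, N4:21, N5:28 → nearest is N3
2 of the 4 points have N4 as nearest.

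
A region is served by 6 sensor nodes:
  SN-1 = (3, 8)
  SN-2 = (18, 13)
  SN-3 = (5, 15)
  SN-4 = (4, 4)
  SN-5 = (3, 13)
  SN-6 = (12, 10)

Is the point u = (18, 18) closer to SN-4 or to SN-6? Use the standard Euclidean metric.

SN-6

Compare squared distances:
d²(u, SN-4) = (18−4)² + (18−4)² = 196 + 196 = 392
d²(u, SN-6) = (18−12)² + (18−10)² = 36 + 64 = 100
392 > 100, so SN-6 is closer.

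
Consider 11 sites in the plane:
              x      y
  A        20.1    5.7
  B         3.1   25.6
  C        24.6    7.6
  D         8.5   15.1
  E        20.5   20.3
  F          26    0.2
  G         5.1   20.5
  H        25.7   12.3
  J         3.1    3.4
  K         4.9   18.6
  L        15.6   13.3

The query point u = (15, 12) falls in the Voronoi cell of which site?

L

Squared Euclidean distances:
|uA|² = (15−20.1)² + (12−5.7)² = 26.01 + 39.69 = 65.7
|uB|² = (15−3.1)² + (12−25.6)² = 141.61 + 184.96 = 326.57
|uC|² = (15−24.6)² + (12−7.6)² = 92.16 + 19.36 = 111.52
|uD|² = (15−8.5)² + (12−15.1)² = 42.25 + 9.61 = 51.86
|uE|² = (15−20.5)² + (12−20.3)² = 30.25 + 68.89 = 99.14
|uF|² = (15−26)² + (12−0.2)² = 121 + 139.24 = 260.24
|uG|² = (15−5.1)² + (12−20.5)² = 98.01 + 72.25 = 170.26
|uH|² = (15−25.7)² + (12−12.3)² = 114.49 + 0.09 = 114.58
|uJ|² = (15−3.1)² + (12−3.4)² = 141.61 + 73.96 = 215.57
|uK|² = (15−4.9)² + (12−18.6)² = 102.01 + 43.56 = 145.57
|uL|² = (15−15.6)² + (12−13.3)² = 0.36 + 1.69 = 2.05
The smallest is to L, so u lies in the Voronoi region of L.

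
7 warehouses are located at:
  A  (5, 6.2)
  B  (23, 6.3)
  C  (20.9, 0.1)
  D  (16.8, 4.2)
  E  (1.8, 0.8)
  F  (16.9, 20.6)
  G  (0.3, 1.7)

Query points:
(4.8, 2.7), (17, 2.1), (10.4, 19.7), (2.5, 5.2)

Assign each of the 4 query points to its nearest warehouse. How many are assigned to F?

1

(4.8, 2.7) — d² to each: A:12.29, B:344.2, C:265.97, D:146.25, E:12.61, F:466.82, G:21.25 → nearest is A
(17, 2.1) — d² to each: A:160.81, B:53.64, C:19.21, D:4.45, E:232.73, F:342.26, G:279.05 → nearest is D
(10.4, 19.7) — d² to each: A:211.41, B:338.32, C:494.41, D:281.21, E:431.17, F:43.06, G:426.01 → nearest is F
(2.5, 5.2) — d² to each: A:7.25, B:421.46, C:364.57, D:205.49, E:19.85, F:444.52, G:17.09 → nearest is A
1 of the 4 points has F as nearest.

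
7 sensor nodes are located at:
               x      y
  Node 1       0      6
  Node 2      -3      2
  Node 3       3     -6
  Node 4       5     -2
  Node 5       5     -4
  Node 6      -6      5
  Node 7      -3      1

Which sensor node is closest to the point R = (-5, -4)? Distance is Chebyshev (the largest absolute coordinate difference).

Node 7

d(R, Node 1) = max(5, 10) = 10
d(R, Node 2) = max(2, 6) = 6
d(R, Node 3) = max(8, 2) = 8
d(R, Node 4) = max(10, 2) = 10
d(R, Node 5) = max(10, 0) = 10
d(R, Node 6) = max(1, 9) = 9
d(R, Node 7) = max(2, 5) = 5
Minimum is at Node 7.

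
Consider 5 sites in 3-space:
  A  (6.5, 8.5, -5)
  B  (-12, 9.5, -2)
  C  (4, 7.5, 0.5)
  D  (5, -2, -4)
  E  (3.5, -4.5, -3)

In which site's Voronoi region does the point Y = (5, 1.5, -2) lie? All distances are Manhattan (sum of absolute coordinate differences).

D

d(Y,A) = |5−6.5| + |1.5−8.5| + |-2−(-5)| = 1.5 + 7 + 3 = 11.5
d(Y,B) = |5−(-12)| + |1.5−9.5| + |-2−(-2)| = 17 + 8 + 0 = 25
d(Y,C) = |5−4| + |1.5−7.5| + |-2−0.5| = 1 + 6 + 2.5 = 9.5
d(Y,D) = |5−5| + |1.5−(-2)| + |-2−(-4)| = 0 + 3.5 + 2 = 5.5
d(Y,E) = |5−3.5| + |1.5−(-4.5)| + |-2−(-3)| = 1.5 + 6 + 1 = 8.5
Minimum is at D.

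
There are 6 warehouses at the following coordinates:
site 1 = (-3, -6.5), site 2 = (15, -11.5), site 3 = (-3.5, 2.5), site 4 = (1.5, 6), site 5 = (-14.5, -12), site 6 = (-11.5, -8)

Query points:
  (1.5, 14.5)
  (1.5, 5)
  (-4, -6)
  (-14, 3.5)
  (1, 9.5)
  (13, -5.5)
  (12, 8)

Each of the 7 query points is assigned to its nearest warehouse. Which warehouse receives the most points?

site 4

(1.5, 14.5) — d² to each: site 1:461.25, site 2:858.25, site 3:169, site 4:72.25, site 5:958.25, site 6:675.25 → nearest is site 4
(1.5, 5) — d² to each: site 1:152.5, site 2:454.5, site 3:31.25, site 4:1, site 5:545, site 6:338 → nearest is site 4
(-4, -6) — d² to each: site 1:1.25, site 2:391.25, site 3:72.5, site 4:174.25, site 5:146.25, site 6:60.25 → nearest is site 1
(-14, 3.5) — d² to each: site 1:221, site 2:1066, site 3:111.25, site 4:246.5, site 5:240.5, site 6:138.5 → nearest is site 3
(1, 9.5) — d² to each: site 1:272, site 2:637, site 3:69.25, site 4:12.5, site 5:702.5, site 6:462.5 → nearest is site 4
(13, -5.5) — d² to each: site 1:257, site 2:40, site 3:336.25, site 4:264.5, site 5:798.5, site 6:606.5 → nearest is site 2
(12, 8) — d² to each: site 1:435.25, site 2:389.25, site 3:270.5, site 4:114.25, site 5:1102.25, site 6:808.25 → nearest is site 4
Tally — site 1:1, site 2:1, site 3:1, site 4:4. site 4 captures the most (4).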